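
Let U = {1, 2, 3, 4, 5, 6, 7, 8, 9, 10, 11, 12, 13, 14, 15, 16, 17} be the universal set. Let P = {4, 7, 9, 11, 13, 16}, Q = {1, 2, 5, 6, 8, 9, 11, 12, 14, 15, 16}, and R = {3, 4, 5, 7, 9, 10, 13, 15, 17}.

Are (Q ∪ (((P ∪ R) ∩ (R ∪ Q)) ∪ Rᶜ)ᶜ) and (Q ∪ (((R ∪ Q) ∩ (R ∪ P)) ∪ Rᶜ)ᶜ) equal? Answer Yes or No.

Yes

P ∪ R = {3, 4, 5, 7, 9, 10, 11, 13, 15, 16, 17}
R ∪ Q = {1, 2, 3, 4, 5, 6, 7, 8, 9, 10, 11, 12, 13, 14, 15, 16, 17}
(P ∪ R) ∩ (R ∪ Q) = {3, 4, 5, 7, 9, 10, 11, 13, 15, 16, 17}
Rᶜ = {1, 2, 6, 8, 11, 12, 14, 16}
((P ∪ R) ∩ (R ∪ Q)) ∪ Rᶜ = {1, 2, 3, 4, 5, 6, 7, 8, 9, 10, 11, 12, 13, 14, 15, 16, 17}
(((P ∪ R) ∩ (R ∪ Q)) ∪ Rᶜ)ᶜ = {}
Q ∪ (((P ∪ R) ∩ (R ∪ Q)) ∪ Rᶜ)ᶜ = {1, 2, 5, 6, 8, 9, 11, 12, 14, 15, 16}
R ∪ P = {3, 4, 5, 7, 9, 10, 11, 13, 15, 16, 17}
(R ∪ Q) ∩ (R ∪ P) = {3, 4, 5, 7, 9, 10, 11, 13, 15, 16, 17}
((R ∪ Q) ∩ (R ∪ P)) ∪ Rᶜ = {1, 2, 3, 4, 5, 6, 7, 8, 9, 10, 11, 12, 13, 14, 15, 16, 17}
(((R ∪ Q) ∩ (R ∪ P)) ∪ Rᶜ)ᶜ = {}
Q ∪ (((R ∪ Q) ∩ (R ∪ P)) ∪ Rᶜ)ᶜ = {1, 2, 5, 6, 8, 9, 11, 12, 14, 15, 16}
Both equal {1, 2, 5, 6, 8, 9, 11, 12, 14, 15, 16}, so Q ∪ (((P ∪ R) ∩ (R ∪ Q)) ∪ Rᶜ)ᶜ = Q ∪ (((R ∪ Q) ∩ (R ∪ P)) ∪ Rᶜ)ᶜ.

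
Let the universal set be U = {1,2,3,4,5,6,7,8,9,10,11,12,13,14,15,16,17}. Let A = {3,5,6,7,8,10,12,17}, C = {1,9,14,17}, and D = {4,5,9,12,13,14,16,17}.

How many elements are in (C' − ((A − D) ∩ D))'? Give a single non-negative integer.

C' = {2,3,4,5,6,7,8,10,11,12,13,15,16}
A − D = {3,6,7,8,10}
(A − D) ∩ D = {}
C' − ((A − D) ∩ D) = {2,3,4,5,6,7,8,10,11,12,13,15,16}
(C' − ((A − D) ∩ D))' = {1,9,14,17}
|(C' − ((A − D) ∩ D))'| = 4

4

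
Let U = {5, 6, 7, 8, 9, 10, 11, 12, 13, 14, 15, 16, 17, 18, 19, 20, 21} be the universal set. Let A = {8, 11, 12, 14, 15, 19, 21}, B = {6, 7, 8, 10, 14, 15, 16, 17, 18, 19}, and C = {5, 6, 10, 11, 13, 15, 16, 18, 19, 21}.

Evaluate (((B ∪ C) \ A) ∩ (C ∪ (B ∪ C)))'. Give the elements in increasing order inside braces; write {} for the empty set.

{8, 9, 11, 12, 14, 15, 19, 20, 21}

B ∪ C = {5, 6, 7, 8, 10, 11, 13, 14, 15, 16, 17, 18, 19, 21}
(B ∪ C) \ A = {5, 6, 7, 10, 13, 16, 17, 18}
C ∪ (B ∪ C) = {5, 6, 7, 8, 10, 11, 13, 14, 15, 16, 17, 18, 19, 21}
((B ∪ C) \ A) ∩ (C ∪ (B ∪ C)) = {5, 6, 7, 10, 13, 16, 17, 18}
(((B ∪ C) \ A) ∩ (C ∪ (B ∪ C)))' = {8, 9, 11, 12, 14, 15, 19, 20, 21}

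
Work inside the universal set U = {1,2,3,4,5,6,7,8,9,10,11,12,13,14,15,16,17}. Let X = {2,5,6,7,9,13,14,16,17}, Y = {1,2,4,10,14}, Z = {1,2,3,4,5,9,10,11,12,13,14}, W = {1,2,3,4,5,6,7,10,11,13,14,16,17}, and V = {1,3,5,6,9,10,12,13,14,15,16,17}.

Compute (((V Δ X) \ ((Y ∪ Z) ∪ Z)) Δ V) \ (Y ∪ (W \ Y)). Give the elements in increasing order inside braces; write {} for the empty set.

{9,12}

V Δ X = {1,2,3,7,10,12,15}
Y ∪ Z = {1,2,3,4,5,9,10,11,12,13,14}
(Y ∪ Z) ∪ Z = {1,2,3,4,5,9,10,11,12,13,14}
(V Δ X) \ ((Y ∪ Z) ∪ Z) = {7,15}
((V Δ X) \ ((Y ∪ Z) ∪ Z)) Δ V = {1,3,5,6,7,9,10,12,13,14,16,17}
W \ Y = {3,5,6,7,11,13,16,17}
Y ∪ (W \ Y) = {1,2,3,4,5,6,7,10,11,13,14,16,17}
(((V Δ X) \ ((Y ∪ Z) ∪ Z)) Δ V) \ (Y ∪ (W \ Y)) = {9,12}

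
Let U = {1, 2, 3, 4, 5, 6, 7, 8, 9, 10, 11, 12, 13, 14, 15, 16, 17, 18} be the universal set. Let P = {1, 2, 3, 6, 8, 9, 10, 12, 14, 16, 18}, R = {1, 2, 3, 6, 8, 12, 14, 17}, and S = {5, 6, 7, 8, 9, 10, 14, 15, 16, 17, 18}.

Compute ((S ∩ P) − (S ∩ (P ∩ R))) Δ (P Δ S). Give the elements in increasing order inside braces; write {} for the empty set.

{1, 2, 3, 5, 7, 9, 10, 12, 15, 16, 17, 18}

S ∩ P = {6, 8, 9, 10, 14, 16, 18}
P ∩ R = {1, 2, 3, 6, 8, 12, 14}
S ∩ (P ∩ R) = {6, 8, 14}
(S ∩ P) − (S ∩ (P ∩ R)) = {9, 10, 16, 18}
P Δ S = {1, 2, 3, 5, 7, 12, 15, 17}
((S ∩ P) − (S ∩ (P ∩ R))) Δ (P Δ S) = {1, 2, 3, 5, 7, 9, 10, 12, 15, 16, 17, 18}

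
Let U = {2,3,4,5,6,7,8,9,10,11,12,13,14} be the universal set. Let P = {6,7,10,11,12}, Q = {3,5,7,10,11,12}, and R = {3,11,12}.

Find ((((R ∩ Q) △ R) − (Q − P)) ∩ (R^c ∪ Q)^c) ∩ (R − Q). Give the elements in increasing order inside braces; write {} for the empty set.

R ∩ Q = {3,11,12}
(R ∩ Q) △ R = {}
Q − P = {3,5}
((R ∩ Q) △ R) − (Q − P) = {}
R^c = {2,4,5,6,7,8,9,10,13,14}
R^c ∪ Q = {2,3,4,5,6,7,8,9,10,11,12,13,14}
(R^c ∪ Q)^c = {}
(((R ∩ Q) △ R) − (Q − P)) ∩ (R^c ∪ Q)^c = {}
R − Q = {}
((((R ∩ Q) △ R) − (Q − P)) ∩ (R^c ∪ Q)^c) ∩ (R − Q) = {}

{}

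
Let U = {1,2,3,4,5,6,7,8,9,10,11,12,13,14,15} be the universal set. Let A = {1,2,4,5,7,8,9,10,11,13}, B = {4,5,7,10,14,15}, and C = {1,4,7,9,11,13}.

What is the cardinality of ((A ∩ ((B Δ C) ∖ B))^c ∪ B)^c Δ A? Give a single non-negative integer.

6

B Δ C = {1,5,9,10,11,13,14,15}
(B Δ C) ∖ B = {1,9,11,13}
A ∩ ((B Δ C) ∖ B) = {1,9,11,13}
(A ∩ ((B Δ C) ∖ B))^c = {2,3,4,5,6,7,8,10,12,14,15}
(A ∩ ((B Δ C) ∖ B))^c ∪ B = {2,3,4,5,6,7,8,10,12,14,15}
((A ∩ ((B Δ C) ∖ B))^c ∪ B)^c = {1,9,11,13}
((A ∩ ((B Δ C) ∖ B))^c ∪ B)^c Δ A = {2,4,5,7,8,10}
|((A ∩ ((B Δ C) ∖ B))^c ∪ B)^c Δ A| = 6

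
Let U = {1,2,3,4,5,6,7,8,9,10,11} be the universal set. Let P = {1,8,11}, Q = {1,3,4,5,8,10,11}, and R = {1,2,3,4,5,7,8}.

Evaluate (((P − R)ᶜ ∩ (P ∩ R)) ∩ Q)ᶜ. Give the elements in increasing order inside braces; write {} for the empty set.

{2,3,4,5,6,7,9,10,11}

P − R = {11}
(P − R)ᶜ = {1,2,3,4,5,6,7,8,9,10}
P ∩ R = {1,8}
(P − R)ᶜ ∩ (P ∩ R) = {1,8}
((P − R)ᶜ ∩ (P ∩ R)) ∩ Q = {1,8}
(((P − R)ᶜ ∩ (P ∩ R)) ∩ Q)ᶜ = {2,3,4,5,6,7,9,10,11}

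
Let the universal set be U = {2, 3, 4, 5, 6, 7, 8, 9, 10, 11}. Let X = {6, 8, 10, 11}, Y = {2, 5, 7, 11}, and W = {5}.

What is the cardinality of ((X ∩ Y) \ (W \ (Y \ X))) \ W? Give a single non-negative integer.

X ∩ Y = {11}
Y \ X = {2, 5, 7}
W \ (Y \ X) = {}
(X ∩ Y) \ (W \ (Y \ X)) = {11}
((X ∩ Y) \ (W \ (Y \ X))) \ W = {11}
|((X ∩ Y) \ (W \ (Y \ X))) \ W| = 1

1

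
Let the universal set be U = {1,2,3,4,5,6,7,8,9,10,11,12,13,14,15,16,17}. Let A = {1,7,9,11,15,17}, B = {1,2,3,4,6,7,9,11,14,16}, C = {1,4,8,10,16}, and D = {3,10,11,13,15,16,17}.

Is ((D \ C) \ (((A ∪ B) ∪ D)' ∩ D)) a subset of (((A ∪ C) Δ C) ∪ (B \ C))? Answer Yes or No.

No

D \ C = {3,11,13,15,17}
A ∪ B = {1,2,3,4,6,7,9,11,14,15,16,17}
(A ∪ B) ∪ D = {1,2,3,4,6,7,9,10,11,13,14,15,16,17}
((A ∪ B) ∪ D)' = {5,8,12}
((A ∪ B) ∪ D)' ∩ D = {}
(D \ C) \ (((A ∪ B) ∪ D)' ∩ D) = {3,11,13,15,17}
A ∪ C = {1,4,7,8,9,10,11,15,16,17}
(A ∪ C) Δ C = {7,9,11,15,17}
B \ C = {2,3,6,7,9,11,14}
((A ∪ C) Δ C) ∪ (B \ C) = {2,3,6,7,9,11,14,15,17}
13 ∈ (D \ C) \ (((A ∪ B) ∪ D)' ∩ D) but 13 ∉ ((A ∪ C) Δ C) ∪ (B \ C), so the inclusion fails.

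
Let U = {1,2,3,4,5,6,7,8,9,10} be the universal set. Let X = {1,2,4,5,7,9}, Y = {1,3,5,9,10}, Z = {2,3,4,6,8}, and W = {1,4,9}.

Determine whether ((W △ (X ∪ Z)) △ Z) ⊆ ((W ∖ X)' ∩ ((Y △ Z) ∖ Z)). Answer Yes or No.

X ∪ Z = {1,2,3,4,5,6,7,8,9}
W △ (X ∪ Z) = {2,3,5,6,7,8}
(W △ (X ∪ Z)) △ Z = {4,5,7}
W ∖ X = {}
(W ∖ X)' = {1,2,3,4,5,6,7,8,9,10}
Y △ Z = {1,2,4,5,6,8,9,10}
(Y △ Z) ∖ Z = {1,5,9,10}
(W ∖ X)' ∩ ((Y △ Z) ∖ Z) = {1,5,9,10}
4 ∈ (W △ (X ∪ Z)) △ Z but 4 ∉ (W ∖ X)' ∩ ((Y △ Z) ∖ Z), so the inclusion fails.

No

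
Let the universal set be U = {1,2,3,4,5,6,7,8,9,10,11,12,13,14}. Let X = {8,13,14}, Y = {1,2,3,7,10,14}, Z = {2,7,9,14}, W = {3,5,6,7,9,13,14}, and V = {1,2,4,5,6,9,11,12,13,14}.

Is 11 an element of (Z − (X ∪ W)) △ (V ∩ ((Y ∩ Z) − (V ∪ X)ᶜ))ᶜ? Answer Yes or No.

11 ∉ X and 11 ∉ W, so 11 ∉ X ∪ W
11 ∉ Z and 11 ∉ (X ∪ W), so 11 ∉ Z − (X ∪ W)
11 ∉ Y and 11 ∉ Z, so 11 ∉ Y ∩ Z
11 ∈ V and 11 ∉ X, so 11 ∈ V ∪ X
11 ∉ (V ∪ X)ᶜ since 11 ∈ (V ∪ X)
11 ∉ (Y ∩ Z) and 11 ∉ (V ∪ X)ᶜ, so 11 ∉ (Y ∩ Z) − (V ∪ X)ᶜ
11 ∈ V and 11 ∉ ((Y ∩ Z) − (V ∪ X)ᶜ), so 11 ∉ V ∩ ((Y ∩ Z) − (V ∪ X)ᶜ)
11 ∈ (V ∩ ((Y ∩ Z) − (V ∪ X)ᶜ))ᶜ since 11 ∉ (V ∩ ((Y ∩ Z) − (V ∪ X)ᶜ))
11 ∉ (Z − (X ∪ W)) and 11 ∈ (V ∩ ((Y ∩ Z) − (V ∪ X)ᶜ))ᶜ, so 11 ∈ (Z − (X ∪ W)) △ (V ∩ ((Y ∩ Z) − (V ∪ X)ᶜ))ᶜ

Yes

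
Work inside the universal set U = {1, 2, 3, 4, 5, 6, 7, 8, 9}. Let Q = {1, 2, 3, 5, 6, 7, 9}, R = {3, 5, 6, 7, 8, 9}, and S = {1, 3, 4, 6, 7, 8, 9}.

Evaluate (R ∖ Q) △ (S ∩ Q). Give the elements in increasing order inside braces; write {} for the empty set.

{1, 3, 6, 7, 8, 9}

R ∖ Q = {8}
S ∩ Q = {1, 3, 6, 7, 9}
(R ∖ Q) △ (S ∩ Q) = {1, 3, 6, 7, 8, 9}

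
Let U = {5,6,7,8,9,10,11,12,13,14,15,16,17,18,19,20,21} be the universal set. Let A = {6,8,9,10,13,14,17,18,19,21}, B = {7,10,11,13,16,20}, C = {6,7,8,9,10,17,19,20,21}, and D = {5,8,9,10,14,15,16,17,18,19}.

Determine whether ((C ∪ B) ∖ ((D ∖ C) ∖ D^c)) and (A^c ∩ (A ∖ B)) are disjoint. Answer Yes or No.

Yes

C ∪ B = {6,7,8,9,10,11,13,16,17,19,20,21}
D ∖ C = {5,14,15,16,18}
D^c = {6,7,11,12,13,20,21}
(D ∖ C) ∖ D^c = {5,14,15,16,18}
(C ∪ B) ∖ ((D ∖ C) ∖ D^c) = {6,7,8,9,10,11,13,17,19,20,21}
A^c = {5,7,11,12,15,16,20}
A ∖ B = {6,8,9,14,17,18,19,21}
A^c ∩ (A ∖ B) = {}
{6,7,8,9,10,11,13,17,19,20,21} and {} share no elements.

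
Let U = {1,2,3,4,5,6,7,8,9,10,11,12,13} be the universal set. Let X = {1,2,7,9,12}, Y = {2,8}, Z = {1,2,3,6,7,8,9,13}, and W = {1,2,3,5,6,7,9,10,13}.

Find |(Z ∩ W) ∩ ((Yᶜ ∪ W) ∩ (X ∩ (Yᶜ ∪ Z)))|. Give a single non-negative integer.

4

Z ∩ W = {1,2,3,6,7,9,13}
Yᶜ = {1,3,4,5,6,7,9,10,11,12,13}
Yᶜ ∪ W = {1,2,3,4,5,6,7,9,10,11,12,13}
Yᶜ ∪ Z = {1,2,3,4,5,6,7,8,9,10,11,12,13}
X ∩ (Yᶜ ∪ Z) = {1,2,7,9,12}
(Yᶜ ∪ W) ∩ (X ∩ (Yᶜ ∪ Z)) = {1,2,7,9,12}
(Z ∩ W) ∩ ((Yᶜ ∪ W) ∩ (X ∩ (Yᶜ ∪ Z))) = {1,2,7,9}
|(Z ∩ W) ∩ ((Yᶜ ∪ W) ∩ (X ∩ (Yᶜ ∪ Z)))| = 4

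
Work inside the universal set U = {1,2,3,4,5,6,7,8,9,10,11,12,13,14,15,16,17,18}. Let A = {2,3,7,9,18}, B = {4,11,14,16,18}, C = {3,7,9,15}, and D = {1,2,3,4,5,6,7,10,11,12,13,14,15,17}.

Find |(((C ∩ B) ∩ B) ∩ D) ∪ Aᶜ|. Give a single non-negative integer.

C ∩ B = {}
(C ∩ B) ∩ B = {}
((C ∩ B) ∩ B) ∩ D = {}
Aᶜ = {1,4,5,6,8,10,11,12,13,14,15,16,17}
(((C ∩ B) ∩ B) ∩ D) ∪ Aᶜ = {1,4,5,6,8,10,11,12,13,14,15,16,17}
|(((C ∩ B) ∩ B) ∩ D) ∪ Aᶜ| = 13

13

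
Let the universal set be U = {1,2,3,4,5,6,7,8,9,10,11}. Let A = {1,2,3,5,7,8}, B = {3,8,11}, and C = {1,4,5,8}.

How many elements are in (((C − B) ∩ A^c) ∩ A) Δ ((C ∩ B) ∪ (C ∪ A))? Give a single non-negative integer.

7

C − B = {1,4,5}
A^c = {4,6,9,10,11}
(C − B) ∩ A^c = {4}
((C − B) ∩ A^c) ∩ A = {}
C ∩ B = {8}
C ∪ A = {1,2,3,4,5,7,8}
(C ∩ B) ∪ (C ∪ A) = {1,2,3,4,5,7,8}
(((C − B) ∩ A^c) ∩ A) Δ ((C ∩ B) ∪ (C ∪ A)) = {1,2,3,4,5,7,8}
|(((C − B) ∩ A^c) ∩ A) Δ ((C ∩ B) ∪ (C ∪ A))| = 7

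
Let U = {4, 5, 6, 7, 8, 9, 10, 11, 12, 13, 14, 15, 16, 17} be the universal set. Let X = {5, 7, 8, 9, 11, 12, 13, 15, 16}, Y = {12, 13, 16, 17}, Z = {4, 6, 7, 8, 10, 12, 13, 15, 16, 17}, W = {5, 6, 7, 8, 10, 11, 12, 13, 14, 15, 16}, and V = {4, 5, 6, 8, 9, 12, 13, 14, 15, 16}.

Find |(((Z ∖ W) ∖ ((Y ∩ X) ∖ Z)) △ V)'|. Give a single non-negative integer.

Z ∖ W = {4, 17}
Y ∩ X = {12, 13, 16}
(Y ∩ X) ∖ Z = {}
(Z ∖ W) ∖ ((Y ∩ X) ∖ Z) = {4, 17}
((Z ∖ W) ∖ ((Y ∩ X) ∖ Z)) △ V = {5, 6, 8, 9, 12, 13, 14, 15, 16, 17}
(((Z ∖ W) ∖ ((Y ∩ X) ∖ Z)) △ V)' = {4, 7, 10, 11}
|(((Z ∖ W) ∖ ((Y ∩ X) ∖ Z)) △ V)'| = 4

4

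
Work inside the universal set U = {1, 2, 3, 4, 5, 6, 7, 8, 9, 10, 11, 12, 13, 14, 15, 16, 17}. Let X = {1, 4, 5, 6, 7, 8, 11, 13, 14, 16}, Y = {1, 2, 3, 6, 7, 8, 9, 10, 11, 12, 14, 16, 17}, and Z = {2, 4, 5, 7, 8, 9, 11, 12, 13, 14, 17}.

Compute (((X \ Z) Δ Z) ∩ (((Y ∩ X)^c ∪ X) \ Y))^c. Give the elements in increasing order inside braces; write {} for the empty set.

X \ Z = {1, 6, 16}
(X \ Z) Δ Z = {1, 2, 4, 5, 6, 7, 8, 9, 11, 12, 13, 14, 16, 17}
Y ∩ X = {1, 6, 7, 8, 11, 14, 16}
(Y ∩ X)^c = {2, 3, 4, 5, 9, 10, 12, 13, 15, 17}
(Y ∩ X)^c ∪ X = {1, 2, 3, 4, 5, 6, 7, 8, 9, 10, 11, 12, 13, 14, 15, 16, 17}
((Y ∩ X)^c ∪ X) \ Y = {4, 5, 13, 15}
((X \ Z) Δ Z) ∩ (((Y ∩ X)^c ∪ X) \ Y) = {4, 5, 13}
(((X \ Z) Δ Z) ∩ (((Y ∩ X)^c ∪ X) \ Y))^c = {1, 2, 3, 6, 7, 8, 9, 10, 11, 12, 14, 15, 16, 17}

{1, 2, 3, 6, 7, 8, 9, 10, 11, 12, 14, 15, 16, 17}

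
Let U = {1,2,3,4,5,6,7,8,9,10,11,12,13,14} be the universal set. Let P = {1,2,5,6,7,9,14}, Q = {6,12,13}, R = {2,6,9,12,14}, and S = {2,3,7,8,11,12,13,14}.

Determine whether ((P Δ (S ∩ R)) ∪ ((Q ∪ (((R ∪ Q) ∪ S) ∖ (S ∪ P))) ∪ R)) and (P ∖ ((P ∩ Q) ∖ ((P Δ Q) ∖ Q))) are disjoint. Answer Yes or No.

S ∩ R = {2,12,14}
P Δ (S ∩ R) = {1,5,6,7,9,12}
R ∪ Q = {2,6,9,12,13,14}
(R ∪ Q) ∪ S = {2,3,6,7,8,9,11,12,13,14}
S ∪ P = {1,2,3,5,6,7,8,9,11,12,13,14}
((R ∪ Q) ∪ S) ∖ (S ∪ P) = {}
Q ∪ (((R ∪ Q) ∪ S) ∖ (S ∪ P)) = {6,12,13}
(Q ∪ (((R ∪ Q) ∪ S) ∖ (S ∪ P))) ∪ R = {2,6,9,12,13,14}
(P Δ (S ∩ R)) ∪ ((Q ∪ (((R ∪ Q) ∪ S) ∖ (S ∪ P))) ∪ R) = {1,2,5,6,7,9,12,13,14}
P ∩ Q = {6}
P Δ Q = {1,2,5,7,9,12,13,14}
(P Δ Q) ∖ Q = {1,2,5,7,9,14}
(P ∩ Q) ∖ ((P Δ Q) ∖ Q) = {6}
P ∖ ((P ∩ Q) ∖ ((P Δ Q) ∖ Q)) = {1,2,5,7,9,14}
1 lies in both, so they are not disjoint.

No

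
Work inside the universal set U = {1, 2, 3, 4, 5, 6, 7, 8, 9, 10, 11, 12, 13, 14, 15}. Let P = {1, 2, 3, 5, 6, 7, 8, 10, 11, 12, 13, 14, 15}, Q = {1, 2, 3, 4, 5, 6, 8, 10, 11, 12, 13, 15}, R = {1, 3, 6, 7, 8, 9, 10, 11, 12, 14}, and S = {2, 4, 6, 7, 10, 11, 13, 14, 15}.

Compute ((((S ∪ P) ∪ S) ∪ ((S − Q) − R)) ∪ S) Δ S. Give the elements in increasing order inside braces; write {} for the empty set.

{1, 3, 5, 8, 12}

S ∪ P = {1, 2, 3, 4, 5, 6, 7, 8, 10, 11, 12, 13, 14, 15}
(S ∪ P) ∪ S = {1, 2, 3, 4, 5, 6, 7, 8, 10, 11, 12, 13, 14, 15}
S − Q = {7, 14}
(S − Q) − R = {}
((S ∪ P) ∪ S) ∪ ((S − Q) − R) = {1, 2, 3, 4, 5, 6, 7, 8, 10, 11, 12, 13, 14, 15}
(((S ∪ P) ∪ S) ∪ ((S − Q) − R)) ∪ S = {1, 2, 3, 4, 5, 6, 7, 8, 10, 11, 12, 13, 14, 15}
((((S ∪ P) ∪ S) ∪ ((S − Q) − R)) ∪ S) Δ S = {1, 3, 5, 8, 12}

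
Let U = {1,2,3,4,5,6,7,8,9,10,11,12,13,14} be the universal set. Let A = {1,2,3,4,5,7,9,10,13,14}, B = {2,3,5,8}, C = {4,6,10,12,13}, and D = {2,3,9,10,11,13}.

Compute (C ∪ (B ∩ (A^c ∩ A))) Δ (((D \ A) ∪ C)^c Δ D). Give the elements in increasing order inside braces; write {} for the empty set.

A^c = {6,8,11,12}
A^c ∩ A = {}
B ∩ (A^c ∩ A) = {}
C ∪ (B ∩ (A^c ∩ A)) = {4,6,10,12,13}
D \ A = {11}
(D \ A) ∪ C = {4,6,10,11,12,13}
((D \ A) ∪ C)^c = {1,2,3,5,7,8,9,14}
((D \ A) ∪ C)^c Δ D = {1,5,7,8,10,11,13,14}
(C ∪ (B ∩ (A^c ∩ A))) Δ (((D \ A) ∪ C)^c Δ D) = {1,4,5,6,7,8,11,12,14}

{1,4,5,6,7,8,11,12,14}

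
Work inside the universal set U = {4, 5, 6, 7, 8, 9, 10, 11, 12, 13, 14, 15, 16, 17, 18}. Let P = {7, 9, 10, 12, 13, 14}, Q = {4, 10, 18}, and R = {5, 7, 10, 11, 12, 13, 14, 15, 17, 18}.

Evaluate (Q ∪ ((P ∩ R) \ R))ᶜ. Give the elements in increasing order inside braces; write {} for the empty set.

{5, 6, 7, 8, 9, 11, 12, 13, 14, 15, 16, 17}

P ∩ R = {7, 10, 12, 13, 14}
(P ∩ R) \ R = {}
Q ∪ ((P ∩ R) \ R) = {4, 10, 18}
(Q ∪ ((P ∩ R) \ R))ᶜ = {5, 6, 7, 8, 9, 11, 12, 13, 14, 15, 16, 17}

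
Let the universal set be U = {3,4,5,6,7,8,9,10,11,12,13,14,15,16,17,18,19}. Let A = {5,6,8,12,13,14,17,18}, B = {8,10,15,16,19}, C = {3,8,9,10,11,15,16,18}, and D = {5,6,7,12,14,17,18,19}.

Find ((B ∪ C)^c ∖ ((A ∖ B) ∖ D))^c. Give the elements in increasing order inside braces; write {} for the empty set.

B ∪ C = {3,8,9,10,11,15,16,18,19}
(B ∪ C)^c = {4,5,6,7,12,13,14,17}
A ∖ B = {5,6,12,13,14,17,18}
(A ∖ B) ∖ D = {13}
(B ∪ C)^c ∖ ((A ∖ B) ∖ D) = {4,5,6,7,12,14,17}
((B ∪ C)^c ∖ ((A ∖ B) ∖ D))^c = {3,8,9,10,11,13,15,16,18,19}

{3,8,9,10,11,13,15,16,18,19}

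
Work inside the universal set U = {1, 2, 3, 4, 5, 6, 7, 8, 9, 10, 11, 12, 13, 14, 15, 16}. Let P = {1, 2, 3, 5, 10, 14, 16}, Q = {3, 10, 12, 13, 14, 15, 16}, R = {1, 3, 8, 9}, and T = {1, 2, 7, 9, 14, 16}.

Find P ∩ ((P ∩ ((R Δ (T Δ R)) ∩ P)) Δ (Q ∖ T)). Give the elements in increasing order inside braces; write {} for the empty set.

T Δ R = {2, 3, 7, 8, 14, 16}
R Δ (T Δ R) = {1, 2, 7, 9, 14, 16}
(R Δ (T Δ R)) ∩ P = {1, 2, 14, 16}
P ∩ ((R Δ (T Δ R)) ∩ P) = {1, 2, 14, 16}
Q ∖ T = {3, 10, 12, 13, 15}
(P ∩ ((R Δ (T Δ R)) ∩ P)) Δ (Q ∖ T) = {1, 2, 3, 10, 12, 13, 14, 15, 16}
P ∩ ((P ∩ ((R Δ (T Δ R)) ∩ P)) Δ (Q ∖ T)) = {1, 2, 3, 10, 14, 16}

{1, 2, 3, 10, 14, 16}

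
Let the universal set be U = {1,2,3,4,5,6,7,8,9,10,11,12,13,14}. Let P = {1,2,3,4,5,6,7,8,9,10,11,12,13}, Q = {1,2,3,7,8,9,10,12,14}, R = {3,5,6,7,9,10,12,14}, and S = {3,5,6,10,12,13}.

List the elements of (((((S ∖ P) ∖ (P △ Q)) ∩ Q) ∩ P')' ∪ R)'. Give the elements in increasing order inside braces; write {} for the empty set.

{}

S ∖ P = {}
P △ Q = {4,5,6,11,13,14}
(S ∖ P) ∖ (P △ Q) = {}
((S ∖ P) ∖ (P △ Q)) ∩ Q = {}
P' = {14}
(((S ∖ P) ∖ (P △ Q)) ∩ Q) ∩ P' = {}
((((S ∖ P) ∖ (P △ Q)) ∩ Q) ∩ P')' = {1,2,3,4,5,6,7,8,9,10,11,12,13,14}
((((S ∖ P) ∖ (P △ Q)) ∩ Q) ∩ P')' ∪ R = {1,2,3,4,5,6,7,8,9,10,11,12,13,14}
(((((S ∖ P) ∖ (P △ Q)) ∩ Q) ∩ P')' ∪ R)' = {}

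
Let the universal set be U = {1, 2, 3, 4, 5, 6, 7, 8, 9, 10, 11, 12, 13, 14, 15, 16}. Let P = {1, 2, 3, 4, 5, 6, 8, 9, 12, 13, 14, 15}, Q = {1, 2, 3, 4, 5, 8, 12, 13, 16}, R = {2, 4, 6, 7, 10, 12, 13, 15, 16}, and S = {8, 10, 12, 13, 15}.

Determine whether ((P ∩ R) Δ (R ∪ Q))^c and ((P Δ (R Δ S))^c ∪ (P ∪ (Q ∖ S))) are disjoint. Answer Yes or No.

P ∩ R = {2, 4, 6, 12, 13, 15}
R ∪ Q = {1, 2, 3, 4, 5, 6, 7, 8, 10, 12, 13, 15, 16}
(P ∩ R) Δ (R ∪ Q) = {1, 3, 5, 7, 8, 10, 16}
((P ∩ R) Δ (R ∪ Q))^c = {2, 4, 6, 9, 11, 12, 13, 14, 15}
R Δ S = {2, 4, 6, 7, 8, 16}
P Δ (R Δ S) = {1, 3, 5, 7, 9, 12, 13, 14, 15, 16}
(P Δ (R Δ S))^c = {2, 4, 6, 8, 10, 11}
Q ∖ S = {1, 2, 3, 4, 5, 16}
P ∪ (Q ∖ S) = {1, 2, 3, 4, 5, 6, 8, 9, 12, 13, 14, 15, 16}
(P Δ (R Δ S))^c ∪ (P ∪ (Q ∖ S)) = {1, 2, 3, 4, 5, 6, 8, 9, 10, 11, 12, 13, 14, 15, 16}
2 lies in both, so they are not disjoint.

No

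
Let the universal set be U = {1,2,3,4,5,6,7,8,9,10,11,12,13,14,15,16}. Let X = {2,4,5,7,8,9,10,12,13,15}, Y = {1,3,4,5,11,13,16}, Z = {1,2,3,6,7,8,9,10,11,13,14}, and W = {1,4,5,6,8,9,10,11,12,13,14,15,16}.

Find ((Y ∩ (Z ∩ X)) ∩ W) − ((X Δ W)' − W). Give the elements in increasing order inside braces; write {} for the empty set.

{13}

Z ∩ X = {2,7,8,9,10,13}
Y ∩ (Z ∩ X) = {13}
(Y ∩ (Z ∩ X)) ∩ W = {13}
X Δ W = {1,2,6,7,11,14,16}
(X Δ W)' = {3,4,5,8,9,10,12,13,15}
(X Δ W)' − W = {3}
((Y ∩ (Z ∩ X)) ∩ W) − ((X Δ W)' − W) = {13}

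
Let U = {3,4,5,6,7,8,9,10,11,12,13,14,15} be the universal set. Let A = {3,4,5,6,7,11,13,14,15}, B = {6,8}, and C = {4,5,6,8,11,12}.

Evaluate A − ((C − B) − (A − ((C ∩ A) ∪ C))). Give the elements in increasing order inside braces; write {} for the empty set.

{3,6,7,13,14,15}

C − B = {4,5,11,12}
C ∩ A = {4,5,6,11}
(C ∩ A) ∪ C = {4,5,6,8,11,12}
A − ((C ∩ A) ∪ C) = {3,7,13,14,15}
(C − B) − (A − ((C ∩ A) ∪ C)) = {4,5,11,12}
A − ((C − B) − (A − ((C ∩ A) ∪ C))) = {3,6,7,13,14,15}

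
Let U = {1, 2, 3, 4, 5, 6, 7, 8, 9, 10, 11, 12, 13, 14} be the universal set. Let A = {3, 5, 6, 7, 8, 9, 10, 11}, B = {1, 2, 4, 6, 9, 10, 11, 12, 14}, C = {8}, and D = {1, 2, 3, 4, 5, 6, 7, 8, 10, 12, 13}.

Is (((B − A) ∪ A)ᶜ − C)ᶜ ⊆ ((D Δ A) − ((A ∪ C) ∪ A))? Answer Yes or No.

No

B − A = {1, 2, 4, 12, 14}
(B − A) ∪ A = {1, 2, 3, 4, 5, 6, 7, 8, 9, 10, 11, 12, 14}
((B − A) ∪ A)ᶜ = {13}
((B − A) ∪ A)ᶜ − C = {13}
(((B − A) ∪ A)ᶜ − C)ᶜ = {1, 2, 3, 4, 5, 6, 7, 8, 9, 10, 11, 12, 14}
D Δ A = {1, 2, 4, 9, 11, 12, 13}
A ∪ C = {3, 5, 6, 7, 8, 9, 10, 11}
(A ∪ C) ∪ A = {3, 5, 6, 7, 8, 9, 10, 11}
(D Δ A) − ((A ∪ C) ∪ A) = {1, 2, 4, 12, 13}
3 ∈ (((B − A) ∪ A)ᶜ − C)ᶜ but 3 ∉ (D Δ A) − ((A ∪ C) ∪ A), so the inclusion fails.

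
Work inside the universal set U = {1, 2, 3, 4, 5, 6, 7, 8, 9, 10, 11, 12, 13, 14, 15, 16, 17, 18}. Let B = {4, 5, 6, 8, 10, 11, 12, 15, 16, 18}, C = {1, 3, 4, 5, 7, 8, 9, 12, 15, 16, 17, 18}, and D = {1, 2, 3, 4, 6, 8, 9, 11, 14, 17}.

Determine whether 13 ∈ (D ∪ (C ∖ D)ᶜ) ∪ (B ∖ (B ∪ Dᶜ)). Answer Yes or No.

Yes

13 ∉ C and 13 ∉ D, so 13 ∉ C ∖ D
13 ∈ (C ∖ D)ᶜ since 13 ∉ (C ∖ D)
13 ∉ D and 13 ∈ (C ∖ D)ᶜ, so 13 ∈ D ∪ (C ∖ D)ᶜ
13 ∉ D, so 13 ∈ Dᶜ
13 ∉ B and 13 ∈ Dᶜ, so 13 ∈ B ∪ Dᶜ
13 ∉ B and 13 ∈ (B ∪ Dᶜ), so 13 ∉ B ∖ (B ∪ Dᶜ)
13 ∈ (D ∪ (C ∖ D)ᶜ) and 13 ∉ (B ∖ (B ∪ Dᶜ)), so 13 ∈ (D ∪ (C ∖ D)ᶜ) ∪ (B ∖ (B ∪ Dᶜ))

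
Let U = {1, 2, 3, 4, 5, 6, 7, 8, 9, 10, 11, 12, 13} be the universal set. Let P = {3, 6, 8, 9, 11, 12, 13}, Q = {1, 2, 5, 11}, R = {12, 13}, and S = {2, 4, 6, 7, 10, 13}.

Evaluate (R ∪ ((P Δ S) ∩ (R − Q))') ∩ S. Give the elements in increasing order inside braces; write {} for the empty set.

P Δ S = {2, 3, 4, 7, 8, 9, 10, 11, 12}
R − Q = {12, 13}
(P Δ S) ∩ (R − Q) = {12}
((P Δ S) ∩ (R − Q))' = {1, 2, 3, 4, 5, 6, 7, 8, 9, 10, 11, 13}
R ∪ ((P Δ S) ∩ (R − Q))' = {1, 2, 3, 4, 5, 6, 7, 8, 9, 10, 11, 12, 13}
(R ∪ ((P Δ S) ∩ (R − Q))') ∩ S = {2, 4, 6, 7, 10, 13}

{2, 4, 6, 7, 10, 13}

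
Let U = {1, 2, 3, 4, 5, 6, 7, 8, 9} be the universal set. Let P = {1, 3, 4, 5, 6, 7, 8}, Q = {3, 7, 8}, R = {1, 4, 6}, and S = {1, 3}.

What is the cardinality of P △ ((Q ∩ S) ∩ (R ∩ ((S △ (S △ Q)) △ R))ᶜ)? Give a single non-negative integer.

Q ∩ S = {3}
S △ Q = {1, 7, 8}
S △ (S △ Q) = {3, 7, 8}
(S △ (S △ Q)) △ R = {1, 3, 4, 6, 7, 8}
R ∩ ((S △ (S △ Q)) △ R) = {1, 4, 6}
(R ∩ ((S △ (S △ Q)) △ R))ᶜ = {2, 3, 5, 7, 8, 9}
(Q ∩ S) ∩ (R ∩ ((S △ (S △ Q)) △ R))ᶜ = {3}
P △ ((Q ∩ S) ∩ (R ∩ ((S △ (S △ Q)) △ R))ᶜ) = {1, 4, 5, 6, 7, 8}
|P △ ((Q ∩ S) ∩ (R ∩ ((S △ (S △ Q)) △ R))ᶜ)| = 6

6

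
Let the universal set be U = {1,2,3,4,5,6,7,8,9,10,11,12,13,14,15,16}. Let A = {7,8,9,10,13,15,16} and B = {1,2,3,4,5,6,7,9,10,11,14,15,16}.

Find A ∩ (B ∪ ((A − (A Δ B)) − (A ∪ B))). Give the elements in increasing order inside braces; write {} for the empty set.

A Δ B = {1,2,3,4,5,6,8,11,13,14}
A − (A Δ B) = {7,9,10,15,16}
A ∪ B = {1,2,3,4,5,6,7,8,9,10,11,13,14,15,16}
(A − (A Δ B)) − (A ∪ B) = {}
B ∪ ((A − (A Δ B)) − (A ∪ B)) = {1,2,3,4,5,6,7,9,10,11,14,15,16}
A ∩ (B ∪ ((A − (A Δ B)) − (A ∪ B))) = {7,9,10,15,16}

{7,9,10,15,16}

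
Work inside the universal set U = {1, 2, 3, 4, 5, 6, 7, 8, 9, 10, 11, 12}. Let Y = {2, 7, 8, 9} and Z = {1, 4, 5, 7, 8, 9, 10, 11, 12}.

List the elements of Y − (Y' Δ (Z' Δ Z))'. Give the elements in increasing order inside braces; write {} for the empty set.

Y' = {1, 3, 4, 5, 6, 10, 11, 12}
Z' = {2, 3, 6}
Z' Δ Z = {1, 2, 3, 4, 5, 6, 7, 8, 9, 10, 11, 12}
Y' Δ (Z' Δ Z) = {2, 7, 8, 9}
(Y' Δ (Z' Δ Z))' = {1, 3, 4, 5, 6, 10, 11, 12}
Y − (Y' Δ (Z' Δ Z))' = {2, 7, 8, 9}

{2, 7, 8, 9}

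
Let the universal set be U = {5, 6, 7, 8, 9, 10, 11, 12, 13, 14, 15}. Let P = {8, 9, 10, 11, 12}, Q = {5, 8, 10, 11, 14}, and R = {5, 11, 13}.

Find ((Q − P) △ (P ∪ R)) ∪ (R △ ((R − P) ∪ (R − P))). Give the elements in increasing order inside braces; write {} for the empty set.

{8, 9, 10, 11, 12, 13, 14}

Q − P = {5, 14}
P ∪ R = {5, 8, 9, 10, 11, 12, 13}
(Q − P) △ (P ∪ R) = {8, 9, 10, 11, 12, 13, 14}
R − P = {5, 13}
(R − P) ∪ (R − P) = {5, 13}
R △ ((R − P) ∪ (R − P)) = {11}
((Q − P) △ (P ∪ R)) ∪ (R △ ((R − P) ∪ (R − P))) = {8, 9, 10, 11, 12, 13, 14}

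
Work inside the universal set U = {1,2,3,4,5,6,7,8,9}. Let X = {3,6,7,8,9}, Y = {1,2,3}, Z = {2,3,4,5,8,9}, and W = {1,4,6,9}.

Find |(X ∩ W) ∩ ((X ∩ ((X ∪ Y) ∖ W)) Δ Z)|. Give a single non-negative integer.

1

X ∩ W = {6,9}
X ∪ Y = {1,2,3,6,7,8,9}
(X ∪ Y) ∖ W = {2,3,7,8}
X ∩ ((X ∪ Y) ∖ W) = {3,7,8}
(X ∩ ((X ∪ Y) ∖ W)) Δ Z = {2,4,5,7,9}
(X ∩ W) ∩ ((X ∩ ((X ∪ Y) ∖ W)) Δ Z) = {9}
|(X ∩ W) ∩ ((X ∩ ((X ∪ Y) ∖ W)) Δ Z)| = 1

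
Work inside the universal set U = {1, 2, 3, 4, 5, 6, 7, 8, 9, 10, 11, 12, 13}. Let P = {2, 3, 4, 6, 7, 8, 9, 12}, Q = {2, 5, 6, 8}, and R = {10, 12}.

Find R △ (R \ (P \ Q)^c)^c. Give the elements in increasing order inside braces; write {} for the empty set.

{1, 2, 3, 4, 5, 6, 7, 8, 9, 11, 12, 13}

P \ Q = {3, 4, 7, 9, 12}
(P \ Q)^c = {1, 2, 5, 6, 8, 10, 11, 13}
R \ (P \ Q)^c = {12}
(R \ (P \ Q)^c)^c = {1, 2, 3, 4, 5, 6, 7, 8, 9, 10, 11, 13}
R △ (R \ (P \ Q)^c)^c = {1, 2, 3, 4, 5, 6, 7, 8, 9, 11, 12, 13}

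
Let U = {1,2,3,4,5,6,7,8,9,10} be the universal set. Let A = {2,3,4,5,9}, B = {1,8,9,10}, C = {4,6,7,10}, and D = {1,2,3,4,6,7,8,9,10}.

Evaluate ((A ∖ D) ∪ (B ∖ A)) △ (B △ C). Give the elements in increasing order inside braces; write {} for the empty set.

{4,5,6,7,9,10}

A ∖ D = {5}
B ∖ A = {1,8,10}
(A ∖ D) ∪ (B ∖ A) = {1,5,8,10}
B △ C = {1,4,6,7,8,9}
((A ∖ D) ∪ (B ∖ A)) △ (B △ C) = {4,5,6,7,9,10}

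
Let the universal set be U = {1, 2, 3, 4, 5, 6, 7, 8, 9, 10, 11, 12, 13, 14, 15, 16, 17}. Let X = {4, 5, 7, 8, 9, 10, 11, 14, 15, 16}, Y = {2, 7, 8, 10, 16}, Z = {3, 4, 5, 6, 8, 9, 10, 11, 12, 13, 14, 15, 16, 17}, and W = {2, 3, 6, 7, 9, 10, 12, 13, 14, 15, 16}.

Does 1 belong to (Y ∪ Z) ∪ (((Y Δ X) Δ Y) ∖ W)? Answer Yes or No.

No

1 ∉ Y and 1 ∉ Z, so 1 ∉ Y ∪ Z
1 ∉ Y and 1 ∉ X, so 1 ∉ Y Δ X
1 ∉ (Y Δ X) and 1 ∉ Y, so 1 ∉ (Y Δ X) Δ Y
1 ∉ ((Y Δ X) Δ Y) and 1 ∉ W, so 1 ∉ ((Y Δ X) Δ Y) ∖ W
1 ∉ (Y ∪ Z) and 1 ∉ (((Y Δ X) Δ Y) ∖ W), so 1 ∉ (Y ∪ Z) ∪ (((Y Δ X) Δ Y) ∖ W)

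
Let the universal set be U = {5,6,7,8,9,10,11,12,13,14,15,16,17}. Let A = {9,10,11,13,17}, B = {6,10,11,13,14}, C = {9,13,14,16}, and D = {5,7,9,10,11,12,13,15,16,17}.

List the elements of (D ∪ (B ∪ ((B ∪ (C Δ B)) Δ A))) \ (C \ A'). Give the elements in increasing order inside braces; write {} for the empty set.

C Δ B = {6,9,10,11,16}
B ∪ (C Δ B) = {6,9,10,11,13,14,16}
(B ∪ (C Δ B)) Δ A = {6,14,16,17}
B ∪ ((B ∪ (C Δ B)) Δ A) = {6,10,11,13,14,16,17}
D ∪ (B ∪ ((B ∪ (C Δ B)) Δ A)) = {5,6,7,9,10,11,12,13,14,15,16,17}
A' = {5,6,7,8,12,14,15,16}
C \ A' = {9,13}
(D ∪ (B ∪ ((B ∪ (C Δ B)) Δ A))) \ (C \ A') = {5,6,7,10,11,12,14,15,16,17}

{5,6,7,10,11,12,14,15,16,17}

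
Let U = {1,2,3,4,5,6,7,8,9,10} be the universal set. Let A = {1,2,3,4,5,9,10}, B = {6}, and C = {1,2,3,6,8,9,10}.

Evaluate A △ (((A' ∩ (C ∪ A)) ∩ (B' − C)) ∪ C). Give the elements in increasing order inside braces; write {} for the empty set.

A' = {6,7,8}
C ∪ A = {1,2,3,4,5,6,8,9,10}
A' ∩ (C ∪ A) = {6,8}
B' = {1,2,3,4,5,7,8,9,10}
B' − C = {4,5,7}
(A' ∩ (C ∪ A)) ∩ (B' − C) = {}
((A' ∩ (C ∪ A)) ∩ (B' − C)) ∪ C = {1,2,3,6,8,9,10}
A △ (((A' ∩ (C ∪ A)) ∩ (B' − C)) ∪ C) = {4,5,6,8}

{4,5,6,8}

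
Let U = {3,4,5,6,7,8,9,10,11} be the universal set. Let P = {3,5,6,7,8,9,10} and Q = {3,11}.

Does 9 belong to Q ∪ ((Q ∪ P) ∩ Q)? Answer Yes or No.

No

9 ∉ Q and 9 ∈ P, so 9 ∈ Q ∪ P
9 ∈ (Q ∪ P) and 9 ∉ Q, so 9 ∉ (Q ∪ P) ∩ Q
9 ∉ Q and 9 ∉ ((Q ∪ P) ∩ Q), so 9 ∉ Q ∪ ((Q ∪ P) ∩ Q)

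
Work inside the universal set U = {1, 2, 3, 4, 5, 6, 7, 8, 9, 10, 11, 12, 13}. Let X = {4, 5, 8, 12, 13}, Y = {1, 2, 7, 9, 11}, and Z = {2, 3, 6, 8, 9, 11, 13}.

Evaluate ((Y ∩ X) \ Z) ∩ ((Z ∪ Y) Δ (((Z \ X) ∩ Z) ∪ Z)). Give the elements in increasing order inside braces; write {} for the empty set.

Y ∩ X = {}
(Y ∩ X) \ Z = {}
Z ∪ Y = {1, 2, 3, 6, 7, 8, 9, 11, 13}
Z \ X = {2, 3, 6, 9, 11}
(Z \ X) ∩ Z = {2, 3, 6, 9, 11}
((Z \ X) ∩ Z) ∪ Z = {2, 3, 6, 8, 9, 11, 13}
(Z ∪ Y) Δ (((Z \ X) ∩ Z) ∪ Z) = {1, 7}
((Y ∩ X) \ Z) ∩ ((Z ∪ Y) Δ (((Z \ X) ∩ Z) ∪ Z)) = {}

{}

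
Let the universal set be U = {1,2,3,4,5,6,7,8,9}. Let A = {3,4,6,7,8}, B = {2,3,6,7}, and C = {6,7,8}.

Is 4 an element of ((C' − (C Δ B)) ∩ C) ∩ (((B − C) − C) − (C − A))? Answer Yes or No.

No

4 ∉ C, so 4 ∈ C'
4 ∉ C and 4 ∉ B, so 4 ∉ C Δ B
4 ∈ C' and 4 ∉ (C Δ B), so 4 ∈ C' − (C Δ B)
4 ∈ (C' − (C Δ B)) and 4 ∉ C, so 4 ∉ (C' − (C Δ B)) ∩ C
4 ∉ B and 4 ∉ C, so 4 ∉ B − C
4 ∉ (B − C) and 4 ∉ C, so 4 ∉ (B − C) − C
4 ∉ C and 4 ∈ A, so 4 ∉ C − A
4 ∉ ((B − C) − C) and 4 ∉ (C − A), so 4 ∉ ((B − C) − C) − (C − A)
4 ∉ ((C' − (C Δ B)) ∩ C) and 4 ∉ (((B − C) − C) − (C − A)), so 4 ∉ ((C' − (C Δ B)) ∩ C) ∩ (((B − C) − C) − (C − A))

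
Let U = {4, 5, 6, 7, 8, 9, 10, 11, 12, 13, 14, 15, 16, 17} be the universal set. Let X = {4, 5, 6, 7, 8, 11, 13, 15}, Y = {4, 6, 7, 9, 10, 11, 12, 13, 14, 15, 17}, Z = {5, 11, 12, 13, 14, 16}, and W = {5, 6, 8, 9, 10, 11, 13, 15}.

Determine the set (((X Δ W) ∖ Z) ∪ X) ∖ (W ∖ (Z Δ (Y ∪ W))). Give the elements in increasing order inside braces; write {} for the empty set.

{4, 6, 7, 8, 9, 10, 15}

X Δ W = {4, 7, 9, 10}
(X Δ W) ∖ Z = {4, 7, 9, 10}
((X Δ W) ∖ Z) ∪ X = {4, 5, 6, 7, 8, 9, 10, 11, 13, 15}
Y ∪ W = {4, 5, 6, 7, 8, 9, 10, 11, 12, 13, 14, 15, 17}
Z Δ (Y ∪ W) = {4, 6, 7, 8, 9, 10, 15, 16, 17}
W ∖ (Z Δ (Y ∪ W)) = {5, 11, 13}
(((X Δ W) ∖ Z) ∪ X) ∖ (W ∖ (Z Δ (Y ∪ W))) = {4, 6, 7, 8, 9, 10, 15}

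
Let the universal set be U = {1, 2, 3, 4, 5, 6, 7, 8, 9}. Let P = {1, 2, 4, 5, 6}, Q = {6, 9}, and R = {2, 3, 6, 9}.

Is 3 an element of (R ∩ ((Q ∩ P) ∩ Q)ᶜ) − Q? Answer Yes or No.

Yes

3 ∉ Q and 3 ∉ P, so 3 ∉ Q ∩ P
3 ∉ (Q ∩ P) and 3 ∉ Q, so 3 ∉ (Q ∩ P) ∩ Q
3 ∈ ((Q ∩ P) ∩ Q)ᶜ since 3 ∉ ((Q ∩ P) ∩ Q)
3 ∈ R and 3 ∈ ((Q ∩ P) ∩ Q)ᶜ, so 3 ∈ R ∩ ((Q ∩ P) ∩ Q)ᶜ
3 ∈ (R ∩ ((Q ∩ P) ∩ Q)ᶜ) and 3 ∉ Q, so 3 ∈ (R ∩ ((Q ∩ P) ∩ Q)ᶜ) − Q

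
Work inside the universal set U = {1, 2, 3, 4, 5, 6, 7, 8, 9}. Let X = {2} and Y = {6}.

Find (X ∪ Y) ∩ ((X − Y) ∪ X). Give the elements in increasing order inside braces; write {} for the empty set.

X ∪ Y = {2, 6}
X − Y = {2}
(X − Y) ∪ X = {2}
(X ∪ Y) ∩ ((X − Y) ∪ X) = {2}

{2}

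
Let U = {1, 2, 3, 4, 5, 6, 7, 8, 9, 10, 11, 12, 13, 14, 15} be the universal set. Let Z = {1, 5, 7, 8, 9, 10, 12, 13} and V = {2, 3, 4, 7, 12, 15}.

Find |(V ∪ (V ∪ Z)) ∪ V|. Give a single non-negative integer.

12

V ∪ Z = {1, 2, 3, 4, 5, 7, 8, 9, 10, 12, 13, 15}
V ∪ (V ∪ Z) = {1, 2, 3, 4, 5, 7, 8, 9, 10, 12, 13, 15}
(V ∪ (V ∪ Z)) ∪ V = {1, 2, 3, 4, 5, 7, 8, 9, 10, 12, 13, 15}
|(V ∪ (V ∪ Z)) ∪ V| = 12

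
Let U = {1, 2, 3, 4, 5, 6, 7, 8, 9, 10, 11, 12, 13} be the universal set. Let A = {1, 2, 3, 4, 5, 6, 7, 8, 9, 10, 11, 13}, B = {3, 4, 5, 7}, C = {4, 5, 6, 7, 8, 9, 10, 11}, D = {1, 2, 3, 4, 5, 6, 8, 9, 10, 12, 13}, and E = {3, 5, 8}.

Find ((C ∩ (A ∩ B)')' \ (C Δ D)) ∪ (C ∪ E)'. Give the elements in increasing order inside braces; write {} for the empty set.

A ∩ B = {3, 4, 5, 7}
(A ∩ B)' = {1, 2, 6, 8, 9, 10, 11, 12, 13}
C ∩ (A ∩ B)' = {6, 8, 9, 10, 11}
(C ∩ (A ∩ B)')' = {1, 2, 3, 4, 5, 7, 12, 13}
C Δ D = {1, 2, 3, 7, 11, 12, 13}
(C ∩ (A ∩ B)')' \ (C Δ D) = {4, 5}
C ∪ E = {3, 4, 5, 6, 7, 8, 9, 10, 11}
(C ∪ E)' = {1, 2, 12, 13}
((C ∩ (A ∩ B)')' \ (C Δ D)) ∪ (C ∪ E)' = {1, 2, 4, 5, 12, 13}

{1, 2, 4, 5, 12, 13}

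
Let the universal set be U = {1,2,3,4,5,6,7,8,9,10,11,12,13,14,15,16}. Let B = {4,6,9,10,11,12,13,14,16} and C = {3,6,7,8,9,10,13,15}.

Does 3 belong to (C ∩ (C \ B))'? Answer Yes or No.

3 ∈ C and 3 ∉ B, so 3 ∈ C \ B
3 ∈ C and 3 ∈ (C \ B), so 3 ∈ C ∩ (C \ B)
3 ∉ (C ∩ (C \ B))' since 3 ∈ (C ∩ (C \ B))

No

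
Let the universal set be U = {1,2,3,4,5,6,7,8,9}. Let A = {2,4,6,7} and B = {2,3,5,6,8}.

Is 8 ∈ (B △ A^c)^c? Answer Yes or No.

8 ∉ A, so 8 ∈ A^c
8 ∈ B and 8 ∈ A^c, so 8 ∉ B △ A^c
8 ∈ (B △ A^c)^c since 8 ∉ (B △ A^c)

Yes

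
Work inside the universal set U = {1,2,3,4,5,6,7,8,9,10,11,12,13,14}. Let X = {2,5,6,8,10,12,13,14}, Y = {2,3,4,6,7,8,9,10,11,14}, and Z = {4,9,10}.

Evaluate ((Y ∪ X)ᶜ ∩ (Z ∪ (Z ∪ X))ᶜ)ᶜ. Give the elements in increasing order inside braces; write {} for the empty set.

{2,3,4,5,6,7,8,9,10,11,12,13,14}

Y ∪ X = {2,3,4,5,6,7,8,9,10,11,12,13,14}
(Y ∪ X)ᶜ = {1}
Z ∪ X = {2,4,5,6,8,9,10,12,13,14}
Z ∪ (Z ∪ X) = {2,4,5,6,8,9,10,12,13,14}
(Z ∪ (Z ∪ X))ᶜ = {1,3,7,11}
(Y ∪ X)ᶜ ∩ (Z ∪ (Z ∪ X))ᶜ = {1}
((Y ∪ X)ᶜ ∩ (Z ∪ (Z ∪ X))ᶜ)ᶜ = {2,3,4,5,6,7,8,9,10,11,12,13,14}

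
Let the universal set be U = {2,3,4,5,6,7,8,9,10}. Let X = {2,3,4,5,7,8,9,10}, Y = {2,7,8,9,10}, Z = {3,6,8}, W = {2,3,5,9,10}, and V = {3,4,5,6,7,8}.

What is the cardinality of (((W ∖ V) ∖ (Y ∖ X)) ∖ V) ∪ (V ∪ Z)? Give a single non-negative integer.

9

W ∖ V = {2,9,10}
Y ∖ X = {}
(W ∖ V) ∖ (Y ∖ X) = {2,9,10}
((W ∖ V) ∖ (Y ∖ X)) ∖ V = {2,9,10}
V ∪ Z = {3,4,5,6,7,8}
(((W ∖ V) ∖ (Y ∖ X)) ∖ V) ∪ (V ∪ Z) = {2,3,4,5,6,7,8,9,10}
|(((W ∖ V) ∖ (Y ∖ X)) ∖ V) ∪ (V ∪ Z)| = 9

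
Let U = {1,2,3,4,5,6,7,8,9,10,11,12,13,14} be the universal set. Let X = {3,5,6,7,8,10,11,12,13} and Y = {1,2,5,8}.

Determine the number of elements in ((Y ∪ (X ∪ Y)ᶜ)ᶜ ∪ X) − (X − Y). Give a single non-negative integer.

2

X ∪ Y = {1,2,3,5,6,7,8,10,11,12,13}
(X ∪ Y)ᶜ = {4,9,14}
Y ∪ (X ∪ Y)ᶜ = {1,2,4,5,8,9,14}
(Y ∪ (X ∪ Y)ᶜ)ᶜ = {3,6,7,10,11,12,13}
(Y ∪ (X ∪ Y)ᶜ)ᶜ ∪ X = {3,5,6,7,8,10,11,12,13}
X − Y = {3,6,7,10,11,12,13}
((Y ∪ (X ∪ Y)ᶜ)ᶜ ∪ X) − (X − Y) = {5,8}
|((Y ∪ (X ∪ Y)ᶜ)ᶜ ∪ X) − (X − Y)| = 2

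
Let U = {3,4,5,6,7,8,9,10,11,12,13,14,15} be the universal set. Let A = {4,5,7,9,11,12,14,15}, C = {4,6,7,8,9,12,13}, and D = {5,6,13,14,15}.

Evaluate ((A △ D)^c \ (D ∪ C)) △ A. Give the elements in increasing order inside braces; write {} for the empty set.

{3,4,5,7,9,10,11,12,14,15}

A △ D = {4,6,7,9,11,12,13}
(A △ D)^c = {3,5,8,10,14,15}
D ∪ C = {4,5,6,7,8,9,12,13,14,15}
(A △ D)^c \ (D ∪ C) = {3,10}
((A △ D)^c \ (D ∪ C)) △ A = {3,4,5,7,9,10,11,12,14,15}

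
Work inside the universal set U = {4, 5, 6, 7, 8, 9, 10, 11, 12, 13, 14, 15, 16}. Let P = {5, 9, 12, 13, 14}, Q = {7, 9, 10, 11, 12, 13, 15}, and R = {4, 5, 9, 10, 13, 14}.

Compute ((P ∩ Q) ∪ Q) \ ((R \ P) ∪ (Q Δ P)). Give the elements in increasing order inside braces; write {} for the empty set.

{9, 12, 13}

P ∩ Q = {9, 12, 13}
(P ∩ Q) ∪ Q = {7, 9, 10, 11, 12, 13, 15}
R \ P = {4, 10}
Q Δ P = {5, 7, 10, 11, 14, 15}
(R \ P) ∪ (Q Δ P) = {4, 5, 7, 10, 11, 14, 15}
((P ∩ Q) ∪ Q) \ ((R \ P) ∪ (Q Δ P)) = {9, 12, 13}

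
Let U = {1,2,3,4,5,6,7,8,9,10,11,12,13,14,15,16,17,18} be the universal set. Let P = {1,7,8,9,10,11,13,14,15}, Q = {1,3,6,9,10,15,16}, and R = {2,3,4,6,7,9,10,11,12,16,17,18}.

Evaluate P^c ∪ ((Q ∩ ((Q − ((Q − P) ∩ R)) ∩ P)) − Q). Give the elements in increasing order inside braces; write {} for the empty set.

{2,3,4,5,6,12,16,17,18}

P^c = {2,3,4,5,6,12,16,17,18}
Q − P = {3,6,16}
(Q − P) ∩ R = {3,6,16}
Q − ((Q − P) ∩ R) = {1,9,10,15}
(Q − ((Q − P) ∩ R)) ∩ P = {1,9,10,15}
Q ∩ ((Q − ((Q − P) ∩ R)) ∩ P) = {1,9,10,15}
(Q ∩ ((Q − ((Q − P) ∩ R)) ∩ P)) − Q = {}
P^c ∪ ((Q ∩ ((Q − ((Q − P) ∩ R)) ∩ P)) − Q) = {2,3,4,5,6,12,16,17,18}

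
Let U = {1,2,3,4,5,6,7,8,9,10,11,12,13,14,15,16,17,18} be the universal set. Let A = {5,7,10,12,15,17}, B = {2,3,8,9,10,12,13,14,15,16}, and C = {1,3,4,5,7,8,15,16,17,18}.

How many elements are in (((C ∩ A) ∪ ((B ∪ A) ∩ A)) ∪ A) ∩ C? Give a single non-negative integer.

C ∩ A = {5,7,15,17}
B ∪ A = {2,3,5,7,8,9,10,12,13,14,15,16,17}
(B ∪ A) ∩ A = {5,7,10,12,15,17}
(C ∩ A) ∪ ((B ∪ A) ∩ A) = {5,7,10,12,15,17}
((C ∩ A) ∪ ((B ∪ A) ∩ A)) ∪ A = {5,7,10,12,15,17}
(((C ∩ A) ∪ ((B ∪ A) ∩ A)) ∪ A) ∩ C = {5,7,15,17}
|(((C ∩ A) ∪ ((B ∪ A) ∩ A)) ∪ A) ∩ C| = 4

4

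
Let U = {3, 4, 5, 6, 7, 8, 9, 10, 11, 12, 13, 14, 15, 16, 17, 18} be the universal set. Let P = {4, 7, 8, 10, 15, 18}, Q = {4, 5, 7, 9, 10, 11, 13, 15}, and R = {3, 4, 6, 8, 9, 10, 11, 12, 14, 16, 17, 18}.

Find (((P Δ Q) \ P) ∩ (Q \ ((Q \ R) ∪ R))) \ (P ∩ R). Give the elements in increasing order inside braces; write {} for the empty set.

{}

P Δ Q = {5, 8, 9, 11, 13, 18}
(P Δ Q) \ P = {5, 9, 11, 13}
Q \ R = {5, 7, 13, 15}
(Q \ R) ∪ R = {3, 4, 5, 6, 7, 8, 9, 10, 11, 12, 13, 14, 15, 16, 17, 18}
Q \ ((Q \ R) ∪ R) = {}
((P Δ Q) \ P) ∩ (Q \ ((Q \ R) ∪ R)) = {}
P ∩ R = {4, 8, 10, 18}
(((P Δ Q) \ P) ∩ (Q \ ((Q \ R) ∪ R))) \ (P ∩ R) = {}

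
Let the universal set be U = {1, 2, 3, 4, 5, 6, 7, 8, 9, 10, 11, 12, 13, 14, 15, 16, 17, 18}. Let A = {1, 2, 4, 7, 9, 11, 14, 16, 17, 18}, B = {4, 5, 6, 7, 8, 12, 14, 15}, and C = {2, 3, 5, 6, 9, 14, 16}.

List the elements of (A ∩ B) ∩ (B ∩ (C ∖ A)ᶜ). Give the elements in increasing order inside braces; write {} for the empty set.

A ∩ B = {4, 7, 14}
C ∖ A = {3, 5, 6}
(C ∖ A)ᶜ = {1, 2, 4, 7, 8, 9, 10, 11, 12, 13, 14, 15, 16, 17, 18}
B ∩ (C ∖ A)ᶜ = {4, 7, 8, 12, 14, 15}
(A ∩ B) ∩ (B ∩ (C ∖ A)ᶜ) = {4, 7, 14}

{4, 7, 14}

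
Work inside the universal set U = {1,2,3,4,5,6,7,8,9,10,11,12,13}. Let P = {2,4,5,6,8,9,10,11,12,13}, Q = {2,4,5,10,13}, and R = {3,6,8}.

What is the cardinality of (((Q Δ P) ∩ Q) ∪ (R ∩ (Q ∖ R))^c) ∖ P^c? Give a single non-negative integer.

Q Δ P = {6,8,9,11,12}
(Q Δ P) ∩ Q = {}
Q ∖ R = {2,4,5,10,13}
R ∩ (Q ∖ R) = {}
(R ∩ (Q ∖ R))^c = {1,2,3,4,5,6,7,8,9,10,11,12,13}
((Q Δ P) ∩ Q) ∪ (R ∩ (Q ∖ R))^c = {1,2,3,4,5,6,7,8,9,10,11,12,13}
P^c = {1,3,7}
(((Q Δ P) ∩ Q) ∪ (R ∩ (Q ∖ R))^c) ∖ P^c = {2,4,5,6,8,9,10,11,12,13}
|(((Q Δ P) ∩ Q) ∪ (R ∩ (Q ∖ R))^c) ∖ P^c| = 10

10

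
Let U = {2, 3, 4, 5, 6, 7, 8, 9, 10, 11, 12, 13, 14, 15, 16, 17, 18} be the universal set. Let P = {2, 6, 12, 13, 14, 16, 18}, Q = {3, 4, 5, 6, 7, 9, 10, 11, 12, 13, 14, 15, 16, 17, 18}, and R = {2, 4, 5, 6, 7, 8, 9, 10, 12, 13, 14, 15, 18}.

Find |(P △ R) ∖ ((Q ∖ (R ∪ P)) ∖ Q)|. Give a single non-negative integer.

8

P △ R = {4, 5, 7, 8, 9, 10, 15, 16}
R ∪ P = {2, 4, 5, 6, 7, 8, 9, 10, 12, 13, 14, 15, 16, 18}
Q ∖ (R ∪ P) = {3, 11, 17}
(Q ∖ (R ∪ P)) ∖ Q = {}
(P △ R) ∖ ((Q ∖ (R ∪ P)) ∖ Q) = {4, 5, 7, 8, 9, 10, 15, 16}
|(P △ R) ∖ ((Q ∖ (R ∪ P)) ∖ Q)| = 8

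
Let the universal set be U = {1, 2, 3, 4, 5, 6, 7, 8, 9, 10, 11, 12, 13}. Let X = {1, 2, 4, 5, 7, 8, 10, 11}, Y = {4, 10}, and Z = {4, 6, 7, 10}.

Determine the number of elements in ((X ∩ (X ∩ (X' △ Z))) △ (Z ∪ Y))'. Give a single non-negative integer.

12

X' = {3, 6, 9, 12, 13}
X' △ Z = {3, 4, 7, 9, 10, 12, 13}
X ∩ (X' △ Z) = {4, 7, 10}
X ∩ (X ∩ (X' △ Z)) = {4, 7, 10}
Z ∪ Y = {4, 6, 7, 10}
(X ∩ (X ∩ (X' △ Z))) △ (Z ∪ Y) = {6}
((X ∩ (X ∩ (X' △ Z))) △ (Z ∪ Y))' = {1, 2, 3, 4, 5, 7, 8, 9, 10, 11, 12, 13}
|((X ∩ (X ∩ (X' △ Z))) △ (Z ∪ Y))'| = 12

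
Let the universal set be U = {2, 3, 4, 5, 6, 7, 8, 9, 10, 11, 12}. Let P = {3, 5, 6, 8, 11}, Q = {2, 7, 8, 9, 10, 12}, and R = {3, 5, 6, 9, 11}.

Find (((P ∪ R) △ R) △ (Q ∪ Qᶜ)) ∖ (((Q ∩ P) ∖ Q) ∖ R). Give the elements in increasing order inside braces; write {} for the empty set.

P ∪ R = {3, 5, 6, 8, 9, 11}
(P ∪ R) △ R = {8}
Qᶜ = {3, 4, 5, 6, 11}
Q ∪ Qᶜ = {2, 3, 4, 5, 6, 7, 8, 9, 10, 11, 12}
((P ∪ R) △ R) △ (Q ∪ Qᶜ) = {2, 3, 4, 5, 6, 7, 9, 10, 11, 12}
Q ∩ P = {8}
(Q ∩ P) ∖ Q = {}
((Q ∩ P) ∖ Q) ∖ R = {}
(((P ∪ R) △ R) △ (Q ∪ Qᶜ)) ∖ (((Q ∩ P) ∖ Q) ∖ R) = {2, 3, 4, 5, 6, 7, 9, 10, 11, 12}

{2, 3, 4, 5, 6, 7, 9, 10, 11, 12}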